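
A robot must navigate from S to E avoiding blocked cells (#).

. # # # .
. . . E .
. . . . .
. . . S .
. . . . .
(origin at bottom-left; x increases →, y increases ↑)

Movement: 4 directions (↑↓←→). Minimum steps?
2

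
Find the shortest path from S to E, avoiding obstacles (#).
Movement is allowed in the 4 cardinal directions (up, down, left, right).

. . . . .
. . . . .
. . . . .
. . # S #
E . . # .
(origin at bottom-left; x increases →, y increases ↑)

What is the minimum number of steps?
6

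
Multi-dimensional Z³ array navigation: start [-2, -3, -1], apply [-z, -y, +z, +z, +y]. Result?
(-2, -3, 0)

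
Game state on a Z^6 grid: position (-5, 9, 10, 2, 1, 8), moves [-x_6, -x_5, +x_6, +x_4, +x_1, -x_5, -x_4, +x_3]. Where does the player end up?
(-4, 9, 11, 2, -1, 8)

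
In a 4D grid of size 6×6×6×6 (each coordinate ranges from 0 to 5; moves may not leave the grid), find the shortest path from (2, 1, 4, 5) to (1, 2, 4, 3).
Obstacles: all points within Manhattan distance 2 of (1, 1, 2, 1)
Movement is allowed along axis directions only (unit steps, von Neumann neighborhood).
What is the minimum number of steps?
4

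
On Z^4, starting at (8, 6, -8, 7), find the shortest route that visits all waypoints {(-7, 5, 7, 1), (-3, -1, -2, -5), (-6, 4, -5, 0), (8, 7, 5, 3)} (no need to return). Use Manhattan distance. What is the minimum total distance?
70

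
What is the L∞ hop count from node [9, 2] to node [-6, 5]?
15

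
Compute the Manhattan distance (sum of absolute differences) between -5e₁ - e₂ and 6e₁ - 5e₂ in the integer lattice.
15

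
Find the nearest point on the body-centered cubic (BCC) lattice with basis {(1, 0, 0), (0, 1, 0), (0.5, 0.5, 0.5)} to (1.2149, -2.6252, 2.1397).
(1, -3, 2)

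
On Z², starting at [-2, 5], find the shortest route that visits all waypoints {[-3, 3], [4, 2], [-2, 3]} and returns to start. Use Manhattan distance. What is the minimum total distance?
20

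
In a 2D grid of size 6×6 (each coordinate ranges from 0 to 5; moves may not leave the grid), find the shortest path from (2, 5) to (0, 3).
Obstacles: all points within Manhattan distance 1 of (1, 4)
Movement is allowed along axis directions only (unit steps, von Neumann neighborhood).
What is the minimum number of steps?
8
(one shortest path: (2, 5) → (3, 5) → (3, 4) → (3, 3) → (2, 3) → (2, 2) → (1, 2) → (0, 2) → (0, 3))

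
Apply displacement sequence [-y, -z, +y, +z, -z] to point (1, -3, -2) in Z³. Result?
(1, -3, -3)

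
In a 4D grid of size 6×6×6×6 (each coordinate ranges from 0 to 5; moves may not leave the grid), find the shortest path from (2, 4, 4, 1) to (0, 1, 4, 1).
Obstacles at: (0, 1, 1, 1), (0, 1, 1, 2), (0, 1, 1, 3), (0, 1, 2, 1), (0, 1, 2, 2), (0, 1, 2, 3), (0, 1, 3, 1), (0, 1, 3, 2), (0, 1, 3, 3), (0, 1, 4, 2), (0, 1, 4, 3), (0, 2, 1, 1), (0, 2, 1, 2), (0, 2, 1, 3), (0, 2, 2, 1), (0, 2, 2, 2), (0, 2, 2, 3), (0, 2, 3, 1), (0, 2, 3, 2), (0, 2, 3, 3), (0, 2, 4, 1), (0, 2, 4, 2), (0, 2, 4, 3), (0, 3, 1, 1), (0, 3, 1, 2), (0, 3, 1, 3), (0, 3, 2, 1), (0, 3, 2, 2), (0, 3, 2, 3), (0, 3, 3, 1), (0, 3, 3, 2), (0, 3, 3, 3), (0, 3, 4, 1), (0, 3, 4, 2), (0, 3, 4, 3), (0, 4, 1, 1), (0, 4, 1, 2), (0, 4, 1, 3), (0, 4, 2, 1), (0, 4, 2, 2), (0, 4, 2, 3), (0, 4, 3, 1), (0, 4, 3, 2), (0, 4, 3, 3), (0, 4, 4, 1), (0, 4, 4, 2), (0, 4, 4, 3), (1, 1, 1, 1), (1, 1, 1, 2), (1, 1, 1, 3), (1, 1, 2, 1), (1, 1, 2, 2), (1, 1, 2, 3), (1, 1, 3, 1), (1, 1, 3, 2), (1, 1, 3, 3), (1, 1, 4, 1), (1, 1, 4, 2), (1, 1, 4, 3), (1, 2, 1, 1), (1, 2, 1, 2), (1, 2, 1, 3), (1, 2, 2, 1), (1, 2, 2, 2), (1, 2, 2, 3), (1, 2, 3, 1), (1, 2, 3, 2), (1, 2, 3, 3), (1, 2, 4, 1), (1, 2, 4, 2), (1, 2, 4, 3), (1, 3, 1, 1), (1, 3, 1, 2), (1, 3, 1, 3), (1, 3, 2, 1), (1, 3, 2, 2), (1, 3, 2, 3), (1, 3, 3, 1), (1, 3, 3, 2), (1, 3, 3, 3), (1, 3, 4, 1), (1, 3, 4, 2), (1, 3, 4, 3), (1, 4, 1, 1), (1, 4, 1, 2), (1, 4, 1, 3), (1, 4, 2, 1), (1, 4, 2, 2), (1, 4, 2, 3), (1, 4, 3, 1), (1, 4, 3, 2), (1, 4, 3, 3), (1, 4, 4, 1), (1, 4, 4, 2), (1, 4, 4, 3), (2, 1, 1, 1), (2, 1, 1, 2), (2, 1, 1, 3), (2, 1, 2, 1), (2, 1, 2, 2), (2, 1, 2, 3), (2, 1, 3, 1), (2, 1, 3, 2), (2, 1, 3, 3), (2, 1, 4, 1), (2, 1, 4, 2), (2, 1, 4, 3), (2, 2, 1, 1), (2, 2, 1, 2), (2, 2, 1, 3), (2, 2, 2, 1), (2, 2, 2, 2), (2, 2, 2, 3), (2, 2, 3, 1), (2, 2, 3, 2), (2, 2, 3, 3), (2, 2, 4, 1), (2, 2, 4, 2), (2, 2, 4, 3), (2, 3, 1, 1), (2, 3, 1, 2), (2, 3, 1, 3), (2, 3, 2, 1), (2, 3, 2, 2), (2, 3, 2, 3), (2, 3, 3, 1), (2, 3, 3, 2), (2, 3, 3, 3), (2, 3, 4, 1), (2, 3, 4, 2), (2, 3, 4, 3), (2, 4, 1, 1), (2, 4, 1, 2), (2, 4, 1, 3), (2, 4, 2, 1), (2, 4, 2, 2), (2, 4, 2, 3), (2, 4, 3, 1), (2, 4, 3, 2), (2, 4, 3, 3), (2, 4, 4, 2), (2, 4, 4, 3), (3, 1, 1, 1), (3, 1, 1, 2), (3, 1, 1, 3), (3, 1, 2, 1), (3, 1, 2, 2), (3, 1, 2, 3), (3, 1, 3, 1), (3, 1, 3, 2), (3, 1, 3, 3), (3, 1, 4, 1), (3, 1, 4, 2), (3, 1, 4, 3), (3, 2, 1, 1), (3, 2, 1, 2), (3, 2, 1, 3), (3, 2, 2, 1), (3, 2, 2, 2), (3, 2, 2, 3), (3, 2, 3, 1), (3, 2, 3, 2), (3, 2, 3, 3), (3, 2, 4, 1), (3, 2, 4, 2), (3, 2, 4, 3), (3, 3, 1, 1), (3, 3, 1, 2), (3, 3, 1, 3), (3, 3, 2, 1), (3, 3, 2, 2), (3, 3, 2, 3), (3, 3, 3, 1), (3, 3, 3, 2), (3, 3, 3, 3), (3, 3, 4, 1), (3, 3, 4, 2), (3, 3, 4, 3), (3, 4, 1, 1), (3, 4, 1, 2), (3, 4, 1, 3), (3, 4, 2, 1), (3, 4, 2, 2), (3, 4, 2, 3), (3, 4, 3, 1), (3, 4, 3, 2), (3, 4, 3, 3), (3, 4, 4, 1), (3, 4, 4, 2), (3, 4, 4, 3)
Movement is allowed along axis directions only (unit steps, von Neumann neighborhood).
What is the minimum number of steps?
7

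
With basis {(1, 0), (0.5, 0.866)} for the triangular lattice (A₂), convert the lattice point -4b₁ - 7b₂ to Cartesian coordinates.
(-7.5, -6.062)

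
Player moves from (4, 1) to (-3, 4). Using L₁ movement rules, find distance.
10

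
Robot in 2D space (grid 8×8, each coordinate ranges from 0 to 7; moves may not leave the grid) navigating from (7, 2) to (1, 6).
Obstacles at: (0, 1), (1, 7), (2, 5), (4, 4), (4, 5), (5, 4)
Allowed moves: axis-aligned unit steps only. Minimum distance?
10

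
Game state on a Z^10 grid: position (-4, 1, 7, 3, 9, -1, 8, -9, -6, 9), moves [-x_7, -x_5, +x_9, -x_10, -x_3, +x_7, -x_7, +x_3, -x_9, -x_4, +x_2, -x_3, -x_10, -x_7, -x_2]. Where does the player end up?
(-4, 1, 6, 2, 8, -1, 6, -9, -6, 7)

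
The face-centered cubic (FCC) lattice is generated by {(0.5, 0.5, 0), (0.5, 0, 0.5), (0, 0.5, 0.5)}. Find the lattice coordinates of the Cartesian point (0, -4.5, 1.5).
-6b₁ + 6b₂ - 3b₃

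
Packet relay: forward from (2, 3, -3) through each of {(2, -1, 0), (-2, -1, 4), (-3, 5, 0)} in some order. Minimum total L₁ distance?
26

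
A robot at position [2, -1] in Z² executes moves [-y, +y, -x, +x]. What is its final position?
(2, -1)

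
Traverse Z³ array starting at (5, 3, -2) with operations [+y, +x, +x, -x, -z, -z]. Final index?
(6, 4, -4)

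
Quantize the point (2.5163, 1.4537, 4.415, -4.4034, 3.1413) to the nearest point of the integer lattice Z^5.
(3, 1, 4, -4, 3)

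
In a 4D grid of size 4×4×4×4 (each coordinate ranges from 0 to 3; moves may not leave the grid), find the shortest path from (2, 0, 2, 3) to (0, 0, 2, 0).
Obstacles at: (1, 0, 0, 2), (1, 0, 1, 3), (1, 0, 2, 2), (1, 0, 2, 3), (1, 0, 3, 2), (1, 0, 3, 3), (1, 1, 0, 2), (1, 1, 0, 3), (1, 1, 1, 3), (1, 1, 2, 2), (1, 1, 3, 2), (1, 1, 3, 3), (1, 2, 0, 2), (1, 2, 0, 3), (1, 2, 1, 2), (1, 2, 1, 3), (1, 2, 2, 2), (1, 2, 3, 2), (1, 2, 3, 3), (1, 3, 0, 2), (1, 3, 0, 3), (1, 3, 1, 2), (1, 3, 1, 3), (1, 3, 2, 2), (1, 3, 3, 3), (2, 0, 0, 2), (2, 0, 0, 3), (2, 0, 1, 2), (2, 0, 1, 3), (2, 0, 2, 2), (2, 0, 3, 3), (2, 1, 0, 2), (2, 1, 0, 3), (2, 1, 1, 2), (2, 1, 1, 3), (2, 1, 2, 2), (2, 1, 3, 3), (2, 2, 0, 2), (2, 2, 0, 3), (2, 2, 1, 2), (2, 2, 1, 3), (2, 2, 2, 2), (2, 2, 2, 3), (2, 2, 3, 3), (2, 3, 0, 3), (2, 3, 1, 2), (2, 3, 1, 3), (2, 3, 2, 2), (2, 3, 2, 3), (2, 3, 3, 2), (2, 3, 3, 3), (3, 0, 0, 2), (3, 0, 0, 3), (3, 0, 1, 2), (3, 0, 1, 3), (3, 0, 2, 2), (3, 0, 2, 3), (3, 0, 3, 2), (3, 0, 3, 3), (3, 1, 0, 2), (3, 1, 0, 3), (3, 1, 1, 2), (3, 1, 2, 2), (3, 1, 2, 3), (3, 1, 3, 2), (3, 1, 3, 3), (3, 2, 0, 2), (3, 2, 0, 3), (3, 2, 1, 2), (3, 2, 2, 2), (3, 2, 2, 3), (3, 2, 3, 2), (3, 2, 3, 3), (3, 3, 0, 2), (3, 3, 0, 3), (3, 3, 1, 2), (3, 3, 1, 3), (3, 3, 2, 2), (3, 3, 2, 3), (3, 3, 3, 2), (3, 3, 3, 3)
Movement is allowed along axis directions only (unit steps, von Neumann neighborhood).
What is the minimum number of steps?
7
(one shortest path: (2, 0, 2, 3) → (2, 1, 2, 3) → (1, 1, 2, 3) → (0, 1, 2, 3) → (0, 0, 2, 3) → (0, 0, 2, 2) → (0, 0, 2, 1) → (0, 0, 2, 0))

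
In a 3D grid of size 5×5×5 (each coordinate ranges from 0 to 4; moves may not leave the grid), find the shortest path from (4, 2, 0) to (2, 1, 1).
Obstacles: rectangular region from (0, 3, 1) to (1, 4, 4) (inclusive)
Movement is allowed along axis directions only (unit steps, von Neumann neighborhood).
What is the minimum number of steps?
4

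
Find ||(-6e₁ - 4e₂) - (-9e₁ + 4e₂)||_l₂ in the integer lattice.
8.544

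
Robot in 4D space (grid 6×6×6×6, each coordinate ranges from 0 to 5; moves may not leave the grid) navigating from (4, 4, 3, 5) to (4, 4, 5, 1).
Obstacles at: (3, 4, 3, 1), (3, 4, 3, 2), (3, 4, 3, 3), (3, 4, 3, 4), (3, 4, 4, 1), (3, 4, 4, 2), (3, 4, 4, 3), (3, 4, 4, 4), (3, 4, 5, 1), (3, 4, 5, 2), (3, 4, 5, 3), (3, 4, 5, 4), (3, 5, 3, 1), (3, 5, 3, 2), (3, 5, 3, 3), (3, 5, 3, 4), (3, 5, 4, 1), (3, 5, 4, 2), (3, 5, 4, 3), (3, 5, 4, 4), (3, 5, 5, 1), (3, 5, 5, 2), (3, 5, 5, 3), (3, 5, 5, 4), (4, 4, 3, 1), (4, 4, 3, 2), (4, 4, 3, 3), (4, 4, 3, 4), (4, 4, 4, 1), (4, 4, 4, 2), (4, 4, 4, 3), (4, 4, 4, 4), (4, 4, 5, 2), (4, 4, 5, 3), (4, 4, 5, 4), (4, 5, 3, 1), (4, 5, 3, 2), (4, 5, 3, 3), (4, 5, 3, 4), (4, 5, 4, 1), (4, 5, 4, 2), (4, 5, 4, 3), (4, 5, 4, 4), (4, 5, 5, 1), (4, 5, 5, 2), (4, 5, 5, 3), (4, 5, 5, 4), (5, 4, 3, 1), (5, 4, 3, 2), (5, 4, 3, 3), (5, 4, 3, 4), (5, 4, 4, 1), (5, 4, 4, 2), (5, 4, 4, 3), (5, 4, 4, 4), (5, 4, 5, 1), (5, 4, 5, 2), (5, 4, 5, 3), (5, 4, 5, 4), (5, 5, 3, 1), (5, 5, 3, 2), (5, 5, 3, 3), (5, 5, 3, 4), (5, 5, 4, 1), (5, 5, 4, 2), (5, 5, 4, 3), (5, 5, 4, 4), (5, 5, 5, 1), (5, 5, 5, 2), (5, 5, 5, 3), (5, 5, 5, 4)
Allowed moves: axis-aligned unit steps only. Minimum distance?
8
(one shortest path: (4, 4, 3, 5) → (4, 3, 3, 5) → (4, 3, 4, 5) → (4, 3, 5, 5) → (4, 3, 5, 4) → (4, 3, 5, 3) → (4, 3, 5, 2) → (4, 3, 5, 1) → (4, 4, 5, 1))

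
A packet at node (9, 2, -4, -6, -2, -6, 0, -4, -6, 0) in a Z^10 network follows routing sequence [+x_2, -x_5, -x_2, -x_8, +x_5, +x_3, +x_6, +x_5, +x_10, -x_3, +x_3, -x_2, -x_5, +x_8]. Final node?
(9, 1, -3, -6, -2, -5, 0, -4, -6, 1)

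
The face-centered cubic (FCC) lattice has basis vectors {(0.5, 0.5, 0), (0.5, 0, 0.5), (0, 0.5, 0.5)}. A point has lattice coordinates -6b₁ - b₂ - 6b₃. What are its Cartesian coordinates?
(-3.5, -6, -3.5)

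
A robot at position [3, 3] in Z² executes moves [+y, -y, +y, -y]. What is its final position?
(3, 3)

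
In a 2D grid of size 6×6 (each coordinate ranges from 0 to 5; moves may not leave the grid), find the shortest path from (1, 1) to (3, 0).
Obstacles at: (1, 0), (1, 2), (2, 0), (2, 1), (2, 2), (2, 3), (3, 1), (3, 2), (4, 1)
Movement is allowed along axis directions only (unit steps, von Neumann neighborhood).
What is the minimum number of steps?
15
(one shortest path: (1, 1) → (0, 1) → (0, 2) → (0, 3) → (1, 3) → (1, 4) → (2, 4) → (3, 4) → (4, 4) → (5, 4) → (5, 3) → (5, 2) → (5, 1) → (5, 0) → (4, 0) → (3, 0))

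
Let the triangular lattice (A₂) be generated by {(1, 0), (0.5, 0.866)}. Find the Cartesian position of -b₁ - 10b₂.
(-6, -8.66)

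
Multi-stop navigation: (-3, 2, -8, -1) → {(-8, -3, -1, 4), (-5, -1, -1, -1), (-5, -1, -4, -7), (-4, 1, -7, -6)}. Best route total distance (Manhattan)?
34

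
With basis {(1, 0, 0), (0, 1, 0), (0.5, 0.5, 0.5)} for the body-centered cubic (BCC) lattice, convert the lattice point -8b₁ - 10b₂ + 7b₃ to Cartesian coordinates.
(-4.5, -6.5, 3.5)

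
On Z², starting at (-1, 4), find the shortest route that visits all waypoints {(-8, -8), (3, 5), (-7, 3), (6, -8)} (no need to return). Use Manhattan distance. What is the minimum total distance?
43
(one optimal route: (-1, 4) → (3, 5) → (-7, 3) → (-8, -8) → (6, -8))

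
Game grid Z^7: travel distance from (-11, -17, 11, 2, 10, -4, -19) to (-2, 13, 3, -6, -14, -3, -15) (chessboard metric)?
30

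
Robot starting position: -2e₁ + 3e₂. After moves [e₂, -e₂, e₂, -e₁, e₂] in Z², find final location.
(-3, 5)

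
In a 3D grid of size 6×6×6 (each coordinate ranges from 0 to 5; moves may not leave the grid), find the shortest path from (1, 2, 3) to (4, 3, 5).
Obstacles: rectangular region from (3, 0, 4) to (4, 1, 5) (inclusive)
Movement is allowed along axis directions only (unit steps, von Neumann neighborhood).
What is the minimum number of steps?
6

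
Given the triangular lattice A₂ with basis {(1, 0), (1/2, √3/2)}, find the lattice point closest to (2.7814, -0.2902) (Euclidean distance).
(3, 0)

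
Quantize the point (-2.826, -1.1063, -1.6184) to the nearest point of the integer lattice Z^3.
(-3, -1, -2)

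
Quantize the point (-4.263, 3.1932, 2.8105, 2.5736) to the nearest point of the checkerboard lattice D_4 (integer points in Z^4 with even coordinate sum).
(-4, 3, 3, 2)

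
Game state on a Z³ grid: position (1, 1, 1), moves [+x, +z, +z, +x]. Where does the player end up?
(3, 1, 3)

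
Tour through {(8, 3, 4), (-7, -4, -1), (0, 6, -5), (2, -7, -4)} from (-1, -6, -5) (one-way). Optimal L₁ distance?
61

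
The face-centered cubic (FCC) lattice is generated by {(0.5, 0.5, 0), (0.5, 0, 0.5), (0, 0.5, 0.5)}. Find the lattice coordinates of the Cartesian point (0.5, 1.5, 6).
-4b₁ + 5b₂ + 7b₃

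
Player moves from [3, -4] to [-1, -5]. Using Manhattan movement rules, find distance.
5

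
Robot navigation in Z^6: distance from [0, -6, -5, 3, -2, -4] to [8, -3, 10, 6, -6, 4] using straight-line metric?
19.6723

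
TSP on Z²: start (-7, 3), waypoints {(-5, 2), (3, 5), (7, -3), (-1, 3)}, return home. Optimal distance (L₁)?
44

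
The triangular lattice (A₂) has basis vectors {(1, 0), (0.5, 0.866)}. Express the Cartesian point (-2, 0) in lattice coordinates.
-2b₁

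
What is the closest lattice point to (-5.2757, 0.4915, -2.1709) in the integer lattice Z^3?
(-5, 0, -2)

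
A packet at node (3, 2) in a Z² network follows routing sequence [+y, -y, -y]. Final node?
(3, 1)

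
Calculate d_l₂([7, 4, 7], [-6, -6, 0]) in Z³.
17.8326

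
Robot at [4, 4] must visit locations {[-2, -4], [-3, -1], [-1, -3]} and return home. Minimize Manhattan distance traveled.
30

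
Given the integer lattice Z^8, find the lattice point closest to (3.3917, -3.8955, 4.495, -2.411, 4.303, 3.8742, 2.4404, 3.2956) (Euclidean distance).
(3, -4, 4, -2, 4, 4, 2, 3)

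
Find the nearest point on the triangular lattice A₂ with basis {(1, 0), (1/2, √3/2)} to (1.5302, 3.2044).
(2, 3.464)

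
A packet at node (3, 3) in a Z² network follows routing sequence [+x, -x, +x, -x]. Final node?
(3, 3)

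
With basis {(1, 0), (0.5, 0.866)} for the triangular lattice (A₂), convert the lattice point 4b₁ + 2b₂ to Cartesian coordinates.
(5, 1.732)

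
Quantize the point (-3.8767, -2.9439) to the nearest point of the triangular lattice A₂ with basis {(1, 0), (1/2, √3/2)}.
(-3.5, -2.598)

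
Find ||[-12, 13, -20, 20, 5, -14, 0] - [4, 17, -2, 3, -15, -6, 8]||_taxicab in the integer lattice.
91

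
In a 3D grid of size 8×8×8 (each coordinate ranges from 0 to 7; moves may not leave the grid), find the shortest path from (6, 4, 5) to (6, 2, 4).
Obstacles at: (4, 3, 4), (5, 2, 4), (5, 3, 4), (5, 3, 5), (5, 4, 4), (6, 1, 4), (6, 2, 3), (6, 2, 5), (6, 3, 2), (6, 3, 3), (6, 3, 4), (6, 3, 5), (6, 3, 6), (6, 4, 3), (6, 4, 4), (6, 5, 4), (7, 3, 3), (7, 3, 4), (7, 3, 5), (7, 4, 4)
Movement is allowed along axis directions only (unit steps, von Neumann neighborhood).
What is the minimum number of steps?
7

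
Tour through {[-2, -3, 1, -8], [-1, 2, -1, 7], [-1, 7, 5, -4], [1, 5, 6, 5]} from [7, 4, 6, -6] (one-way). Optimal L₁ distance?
65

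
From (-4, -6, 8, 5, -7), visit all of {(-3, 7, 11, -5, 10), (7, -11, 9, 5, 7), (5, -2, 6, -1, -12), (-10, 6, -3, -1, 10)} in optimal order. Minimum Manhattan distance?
134
(one optimal route: (-4, -6, 8, 5, -7) → (5, -2, 6, -1, -12) → (7, -11, 9, 5, 7) → (-3, 7, 11, -5, 10) → (-10, 6, -3, -1, 10))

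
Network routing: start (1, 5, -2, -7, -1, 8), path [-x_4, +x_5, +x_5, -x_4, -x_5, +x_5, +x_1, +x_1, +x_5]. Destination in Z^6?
(3, 5, -2, -9, 2, 8)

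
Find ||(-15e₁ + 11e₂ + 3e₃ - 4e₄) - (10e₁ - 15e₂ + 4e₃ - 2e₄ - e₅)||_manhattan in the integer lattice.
55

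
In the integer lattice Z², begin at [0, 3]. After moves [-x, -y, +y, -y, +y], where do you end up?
(-1, 3)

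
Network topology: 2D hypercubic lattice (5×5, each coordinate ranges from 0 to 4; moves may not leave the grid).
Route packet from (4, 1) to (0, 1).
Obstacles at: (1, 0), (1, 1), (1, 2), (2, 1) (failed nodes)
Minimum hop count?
8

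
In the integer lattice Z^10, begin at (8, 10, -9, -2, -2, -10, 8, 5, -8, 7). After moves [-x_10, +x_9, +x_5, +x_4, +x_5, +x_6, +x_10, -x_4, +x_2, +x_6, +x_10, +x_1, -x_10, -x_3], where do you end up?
(9, 11, -10, -2, 0, -8, 8, 5, -7, 7)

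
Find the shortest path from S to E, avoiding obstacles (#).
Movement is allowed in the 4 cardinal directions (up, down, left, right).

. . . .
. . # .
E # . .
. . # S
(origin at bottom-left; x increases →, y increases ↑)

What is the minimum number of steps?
8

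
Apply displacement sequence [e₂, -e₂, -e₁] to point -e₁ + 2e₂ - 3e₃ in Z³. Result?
(-2, 2, -3)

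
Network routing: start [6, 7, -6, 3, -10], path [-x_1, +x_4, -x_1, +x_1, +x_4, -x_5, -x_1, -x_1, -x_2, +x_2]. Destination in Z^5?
(3, 7, -6, 5, -11)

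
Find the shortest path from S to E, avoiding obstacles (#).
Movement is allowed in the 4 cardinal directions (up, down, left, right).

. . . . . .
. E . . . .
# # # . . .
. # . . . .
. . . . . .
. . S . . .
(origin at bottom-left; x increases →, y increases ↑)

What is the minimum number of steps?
7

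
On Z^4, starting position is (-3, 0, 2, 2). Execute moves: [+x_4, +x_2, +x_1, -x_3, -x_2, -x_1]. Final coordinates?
(-3, 0, 1, 3)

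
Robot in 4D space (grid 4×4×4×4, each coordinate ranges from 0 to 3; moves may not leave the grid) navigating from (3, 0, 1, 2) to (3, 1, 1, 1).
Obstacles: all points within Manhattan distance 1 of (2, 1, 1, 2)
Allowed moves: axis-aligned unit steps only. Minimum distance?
2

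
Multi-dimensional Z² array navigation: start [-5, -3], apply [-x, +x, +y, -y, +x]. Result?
(-4, -3)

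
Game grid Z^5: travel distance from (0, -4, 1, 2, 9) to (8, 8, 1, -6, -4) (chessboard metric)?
13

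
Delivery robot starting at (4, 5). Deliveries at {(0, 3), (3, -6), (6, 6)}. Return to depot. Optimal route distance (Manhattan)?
36
(one optimal route: (4, 5) → (0, 3) → (3, -6) → (6, 6) → (4, 5))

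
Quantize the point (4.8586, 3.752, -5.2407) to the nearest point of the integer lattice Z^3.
(5, 4, -5)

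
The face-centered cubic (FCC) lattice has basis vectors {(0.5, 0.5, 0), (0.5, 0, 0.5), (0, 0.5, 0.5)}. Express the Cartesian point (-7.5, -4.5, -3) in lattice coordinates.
-9b₁ - 6b₂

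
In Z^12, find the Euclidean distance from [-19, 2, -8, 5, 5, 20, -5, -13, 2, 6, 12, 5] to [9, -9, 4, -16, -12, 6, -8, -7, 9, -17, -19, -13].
62.3137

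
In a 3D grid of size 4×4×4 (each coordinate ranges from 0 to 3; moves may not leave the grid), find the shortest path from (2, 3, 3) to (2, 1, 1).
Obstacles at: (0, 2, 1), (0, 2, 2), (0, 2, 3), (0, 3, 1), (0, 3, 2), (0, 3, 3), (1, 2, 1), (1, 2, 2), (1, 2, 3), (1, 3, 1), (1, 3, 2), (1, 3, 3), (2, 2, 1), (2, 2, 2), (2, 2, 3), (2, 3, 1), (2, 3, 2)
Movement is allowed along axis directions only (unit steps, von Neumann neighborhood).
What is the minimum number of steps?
6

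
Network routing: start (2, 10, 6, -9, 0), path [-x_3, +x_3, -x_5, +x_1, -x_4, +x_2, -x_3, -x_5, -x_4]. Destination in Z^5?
(3, 11, 5, -11, -2)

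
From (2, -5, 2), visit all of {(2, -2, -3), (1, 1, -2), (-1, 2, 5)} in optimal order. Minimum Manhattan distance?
23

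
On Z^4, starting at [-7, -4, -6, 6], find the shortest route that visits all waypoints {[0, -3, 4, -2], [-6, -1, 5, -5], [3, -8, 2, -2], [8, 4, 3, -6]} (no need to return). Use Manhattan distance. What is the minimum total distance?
70
(one optimal route: (-7, -4, -6, 6) → (-6, -1, 5, -5) → (0, -3, 4, -2) → (3, -8, 2, -2) → (8, 4, 3, -6))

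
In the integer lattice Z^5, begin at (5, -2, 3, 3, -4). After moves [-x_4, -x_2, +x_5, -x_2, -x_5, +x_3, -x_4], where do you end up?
(5, -4, 4, 1, -4)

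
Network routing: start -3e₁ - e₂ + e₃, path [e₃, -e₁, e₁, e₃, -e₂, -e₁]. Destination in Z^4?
(-4, -2, 3, 0)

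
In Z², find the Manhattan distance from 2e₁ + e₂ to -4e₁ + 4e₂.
9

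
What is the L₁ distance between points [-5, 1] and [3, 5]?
12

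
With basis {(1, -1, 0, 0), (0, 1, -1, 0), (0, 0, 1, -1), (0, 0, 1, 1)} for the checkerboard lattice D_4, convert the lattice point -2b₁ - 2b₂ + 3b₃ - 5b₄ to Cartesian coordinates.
(-2, 0, 0, -8)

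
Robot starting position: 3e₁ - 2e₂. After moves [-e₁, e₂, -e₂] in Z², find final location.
(2, -2)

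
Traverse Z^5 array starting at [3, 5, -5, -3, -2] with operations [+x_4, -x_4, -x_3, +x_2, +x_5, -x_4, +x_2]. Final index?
(3, 7, -6, -4, -1)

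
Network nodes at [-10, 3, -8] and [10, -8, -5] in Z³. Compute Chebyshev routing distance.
20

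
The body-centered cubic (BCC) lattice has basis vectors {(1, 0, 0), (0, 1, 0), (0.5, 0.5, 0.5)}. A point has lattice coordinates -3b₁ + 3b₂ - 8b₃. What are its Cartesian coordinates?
(-7, -1, -4)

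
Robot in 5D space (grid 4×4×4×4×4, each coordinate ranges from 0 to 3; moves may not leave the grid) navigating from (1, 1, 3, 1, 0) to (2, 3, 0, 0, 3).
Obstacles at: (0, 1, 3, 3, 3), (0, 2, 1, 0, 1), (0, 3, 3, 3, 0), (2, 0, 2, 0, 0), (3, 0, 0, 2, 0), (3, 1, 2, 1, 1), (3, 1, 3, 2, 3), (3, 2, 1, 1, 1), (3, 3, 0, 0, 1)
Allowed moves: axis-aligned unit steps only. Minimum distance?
10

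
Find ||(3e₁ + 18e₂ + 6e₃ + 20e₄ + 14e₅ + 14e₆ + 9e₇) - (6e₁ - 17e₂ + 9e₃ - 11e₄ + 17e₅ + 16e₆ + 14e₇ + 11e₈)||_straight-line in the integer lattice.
48.6107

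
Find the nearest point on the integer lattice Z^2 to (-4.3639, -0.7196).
(-4, -1)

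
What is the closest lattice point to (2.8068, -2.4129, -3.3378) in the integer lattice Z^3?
(3, -2, -3)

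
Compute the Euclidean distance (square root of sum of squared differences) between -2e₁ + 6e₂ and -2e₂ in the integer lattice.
8.24621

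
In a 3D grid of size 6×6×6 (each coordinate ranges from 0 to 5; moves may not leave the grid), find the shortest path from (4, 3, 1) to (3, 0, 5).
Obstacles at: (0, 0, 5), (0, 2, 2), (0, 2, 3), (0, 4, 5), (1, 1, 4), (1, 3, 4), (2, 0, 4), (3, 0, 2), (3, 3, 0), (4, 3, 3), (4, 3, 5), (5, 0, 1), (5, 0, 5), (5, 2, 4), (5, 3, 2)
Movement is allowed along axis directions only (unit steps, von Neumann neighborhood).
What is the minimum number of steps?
8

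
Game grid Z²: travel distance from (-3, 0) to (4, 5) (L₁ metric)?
12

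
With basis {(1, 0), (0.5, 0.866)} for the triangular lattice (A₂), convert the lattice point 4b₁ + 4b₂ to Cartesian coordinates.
(6, 3.464)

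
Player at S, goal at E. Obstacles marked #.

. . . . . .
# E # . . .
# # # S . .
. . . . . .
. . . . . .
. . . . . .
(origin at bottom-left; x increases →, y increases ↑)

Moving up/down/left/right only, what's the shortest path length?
5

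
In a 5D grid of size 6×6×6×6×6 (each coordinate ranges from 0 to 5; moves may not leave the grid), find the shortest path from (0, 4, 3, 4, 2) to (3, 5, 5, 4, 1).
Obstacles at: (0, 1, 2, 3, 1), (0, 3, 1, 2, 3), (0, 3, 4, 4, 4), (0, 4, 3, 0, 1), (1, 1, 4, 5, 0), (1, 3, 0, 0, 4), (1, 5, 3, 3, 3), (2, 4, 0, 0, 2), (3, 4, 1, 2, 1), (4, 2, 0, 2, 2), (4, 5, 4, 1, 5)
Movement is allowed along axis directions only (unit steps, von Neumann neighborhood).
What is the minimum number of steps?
7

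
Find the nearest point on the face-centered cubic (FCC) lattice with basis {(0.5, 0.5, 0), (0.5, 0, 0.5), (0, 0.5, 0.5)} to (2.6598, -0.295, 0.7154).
(2.5, -0.5, 1)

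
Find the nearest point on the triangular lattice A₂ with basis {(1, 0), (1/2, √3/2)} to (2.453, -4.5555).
(2.5, -4.33)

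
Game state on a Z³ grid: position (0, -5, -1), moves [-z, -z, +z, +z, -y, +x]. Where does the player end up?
(1, -6, -1)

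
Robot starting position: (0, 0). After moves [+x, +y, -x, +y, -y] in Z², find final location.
(0, 1)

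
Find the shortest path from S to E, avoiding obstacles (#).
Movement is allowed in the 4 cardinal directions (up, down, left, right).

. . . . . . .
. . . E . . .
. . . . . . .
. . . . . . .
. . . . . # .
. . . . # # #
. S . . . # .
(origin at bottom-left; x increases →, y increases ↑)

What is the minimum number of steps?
7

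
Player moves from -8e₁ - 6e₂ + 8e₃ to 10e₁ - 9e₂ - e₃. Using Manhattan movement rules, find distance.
30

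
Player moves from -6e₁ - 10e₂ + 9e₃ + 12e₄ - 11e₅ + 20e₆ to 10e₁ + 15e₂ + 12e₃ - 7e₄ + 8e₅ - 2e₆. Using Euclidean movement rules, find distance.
45.7821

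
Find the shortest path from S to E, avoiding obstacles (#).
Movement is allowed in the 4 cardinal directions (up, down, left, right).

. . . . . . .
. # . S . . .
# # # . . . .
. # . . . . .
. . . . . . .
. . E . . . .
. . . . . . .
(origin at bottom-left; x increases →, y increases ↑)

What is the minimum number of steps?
5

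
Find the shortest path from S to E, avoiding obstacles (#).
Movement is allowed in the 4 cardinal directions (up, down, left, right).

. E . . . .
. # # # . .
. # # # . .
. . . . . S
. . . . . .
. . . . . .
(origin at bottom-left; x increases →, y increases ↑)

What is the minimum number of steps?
7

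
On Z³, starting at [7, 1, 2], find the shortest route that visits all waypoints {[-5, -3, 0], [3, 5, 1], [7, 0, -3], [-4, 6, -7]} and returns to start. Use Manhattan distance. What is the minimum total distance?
66
(one optimal route: (7, 1, 2) → (3, 5, 1) → (-4, 6, -7) → (-5, -3, 0) → (7, 0, -3) → (7, 1, 2))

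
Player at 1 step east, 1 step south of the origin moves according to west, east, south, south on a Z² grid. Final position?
(1, -3)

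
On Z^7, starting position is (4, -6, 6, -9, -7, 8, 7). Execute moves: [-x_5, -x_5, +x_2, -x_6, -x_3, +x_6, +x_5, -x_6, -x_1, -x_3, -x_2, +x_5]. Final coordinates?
(3, -6, 4, -9, -7, 7, 7)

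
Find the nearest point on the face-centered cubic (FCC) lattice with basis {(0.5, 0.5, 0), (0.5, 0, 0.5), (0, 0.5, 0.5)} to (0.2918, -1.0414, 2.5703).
(0.5, -1, 2.5)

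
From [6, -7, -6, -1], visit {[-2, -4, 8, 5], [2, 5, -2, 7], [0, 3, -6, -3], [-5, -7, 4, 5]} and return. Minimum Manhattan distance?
98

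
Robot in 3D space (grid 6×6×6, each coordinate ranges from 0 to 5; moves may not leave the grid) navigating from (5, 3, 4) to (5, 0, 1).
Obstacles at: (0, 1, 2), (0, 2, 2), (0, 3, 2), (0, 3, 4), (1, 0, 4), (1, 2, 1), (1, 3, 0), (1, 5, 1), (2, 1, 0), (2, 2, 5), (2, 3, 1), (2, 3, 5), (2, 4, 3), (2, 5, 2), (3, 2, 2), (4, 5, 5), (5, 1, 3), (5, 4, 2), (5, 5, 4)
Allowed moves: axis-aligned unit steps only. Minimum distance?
6
(one shortest path: (5, 3, 4) → (5, 2, 4) → (5, 1, 4) → (5, 0, 4) → (5, 0, 3) → (5, 0, 2) → (5, 0, 1))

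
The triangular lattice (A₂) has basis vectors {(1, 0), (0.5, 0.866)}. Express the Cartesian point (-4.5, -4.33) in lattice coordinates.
-2b₁ - 5b₂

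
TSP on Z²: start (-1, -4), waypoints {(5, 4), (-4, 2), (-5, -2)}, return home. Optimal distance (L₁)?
36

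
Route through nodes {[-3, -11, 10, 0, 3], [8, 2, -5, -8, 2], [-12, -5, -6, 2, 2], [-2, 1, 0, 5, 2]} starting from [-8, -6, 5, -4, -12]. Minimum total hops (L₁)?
122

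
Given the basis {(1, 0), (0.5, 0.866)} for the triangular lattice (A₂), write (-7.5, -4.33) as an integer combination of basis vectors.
-5b₁ - 5b₂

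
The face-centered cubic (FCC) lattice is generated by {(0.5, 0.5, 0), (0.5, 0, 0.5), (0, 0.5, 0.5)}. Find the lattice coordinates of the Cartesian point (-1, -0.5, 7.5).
-9b₁ + 7b₂ + 8b₃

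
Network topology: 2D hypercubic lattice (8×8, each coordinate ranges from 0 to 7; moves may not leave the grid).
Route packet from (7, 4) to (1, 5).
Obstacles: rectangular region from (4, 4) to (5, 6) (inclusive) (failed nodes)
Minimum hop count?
9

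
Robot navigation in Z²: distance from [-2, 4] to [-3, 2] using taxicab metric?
3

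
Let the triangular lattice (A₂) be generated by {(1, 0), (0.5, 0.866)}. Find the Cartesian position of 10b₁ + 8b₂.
(14, 6.928)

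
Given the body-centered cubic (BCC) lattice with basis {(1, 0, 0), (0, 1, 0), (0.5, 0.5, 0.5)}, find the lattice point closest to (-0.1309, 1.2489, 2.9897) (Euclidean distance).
(0, 1, 3)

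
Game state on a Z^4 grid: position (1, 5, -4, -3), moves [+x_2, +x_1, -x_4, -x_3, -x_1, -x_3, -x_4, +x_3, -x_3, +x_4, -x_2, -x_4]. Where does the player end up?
(1, 5, -6, -5)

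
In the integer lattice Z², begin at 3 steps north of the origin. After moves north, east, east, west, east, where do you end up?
(2, 4)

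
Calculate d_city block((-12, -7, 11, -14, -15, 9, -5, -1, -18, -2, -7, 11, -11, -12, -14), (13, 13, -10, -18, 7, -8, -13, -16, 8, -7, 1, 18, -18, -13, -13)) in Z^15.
187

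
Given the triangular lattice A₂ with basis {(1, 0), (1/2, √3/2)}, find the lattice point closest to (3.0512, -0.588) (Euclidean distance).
(3.5, -0.866)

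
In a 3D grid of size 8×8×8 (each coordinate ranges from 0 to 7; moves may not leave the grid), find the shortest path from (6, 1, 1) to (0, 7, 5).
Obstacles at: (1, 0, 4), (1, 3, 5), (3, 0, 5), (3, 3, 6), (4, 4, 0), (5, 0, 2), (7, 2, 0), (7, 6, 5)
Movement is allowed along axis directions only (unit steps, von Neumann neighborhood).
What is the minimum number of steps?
16
(one shortest path: (6, 1, 1) → (5, 1, 1) → (4, 1, 1) → (3, 1, 1) → (2, 1, 1) → (1, 1, 1) → (0, 1, 1) → (0, 2, 1) → (0, 3, 1) → (0, 4, 1) → (0, 5, 1) → (0, 6, 1) → (0, 7, 1) → (0, 7, 2) → (0, 7, 3) → (0, 7, 4) → (0, 7, 5))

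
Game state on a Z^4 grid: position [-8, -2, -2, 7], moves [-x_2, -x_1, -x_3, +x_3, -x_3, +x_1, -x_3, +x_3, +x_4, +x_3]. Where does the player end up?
(-8, -3, -2, 8)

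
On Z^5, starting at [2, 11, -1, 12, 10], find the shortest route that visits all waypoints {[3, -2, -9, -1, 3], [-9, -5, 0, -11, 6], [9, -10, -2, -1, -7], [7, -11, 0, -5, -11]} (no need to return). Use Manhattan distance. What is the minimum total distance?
131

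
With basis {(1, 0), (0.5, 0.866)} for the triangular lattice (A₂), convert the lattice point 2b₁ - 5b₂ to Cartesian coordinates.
(-0.5, -4.33)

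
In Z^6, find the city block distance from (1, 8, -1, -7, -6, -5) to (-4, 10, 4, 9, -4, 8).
43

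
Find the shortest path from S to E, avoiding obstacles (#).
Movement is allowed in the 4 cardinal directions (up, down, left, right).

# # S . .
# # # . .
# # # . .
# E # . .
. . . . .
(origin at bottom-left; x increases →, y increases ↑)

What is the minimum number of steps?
8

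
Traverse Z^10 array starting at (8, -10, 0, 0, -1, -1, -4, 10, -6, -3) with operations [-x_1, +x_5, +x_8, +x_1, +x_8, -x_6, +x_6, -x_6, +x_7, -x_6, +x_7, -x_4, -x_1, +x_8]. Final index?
(7, -10, 0, -1, 0, -3, -2, 13, -6, -3)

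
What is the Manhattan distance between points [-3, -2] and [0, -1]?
4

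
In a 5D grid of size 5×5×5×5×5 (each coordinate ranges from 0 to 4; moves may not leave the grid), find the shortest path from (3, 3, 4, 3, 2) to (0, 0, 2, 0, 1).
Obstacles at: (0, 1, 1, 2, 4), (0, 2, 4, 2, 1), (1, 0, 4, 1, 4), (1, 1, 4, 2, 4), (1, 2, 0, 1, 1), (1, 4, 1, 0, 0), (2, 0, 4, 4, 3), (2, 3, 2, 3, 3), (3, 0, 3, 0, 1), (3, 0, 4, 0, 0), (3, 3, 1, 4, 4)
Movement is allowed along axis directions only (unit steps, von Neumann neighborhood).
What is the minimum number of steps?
12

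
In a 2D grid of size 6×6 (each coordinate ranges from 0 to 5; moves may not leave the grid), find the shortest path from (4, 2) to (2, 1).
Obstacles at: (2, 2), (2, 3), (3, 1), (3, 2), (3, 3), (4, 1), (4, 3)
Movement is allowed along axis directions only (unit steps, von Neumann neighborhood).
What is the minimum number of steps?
7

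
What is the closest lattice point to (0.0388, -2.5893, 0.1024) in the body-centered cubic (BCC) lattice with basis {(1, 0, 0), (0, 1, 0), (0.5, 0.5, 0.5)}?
(0, -3, 0)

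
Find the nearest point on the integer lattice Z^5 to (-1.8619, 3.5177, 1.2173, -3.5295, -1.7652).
(-2, 4, 1, -4, -2)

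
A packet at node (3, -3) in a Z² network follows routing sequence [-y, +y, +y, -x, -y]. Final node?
(2, -3)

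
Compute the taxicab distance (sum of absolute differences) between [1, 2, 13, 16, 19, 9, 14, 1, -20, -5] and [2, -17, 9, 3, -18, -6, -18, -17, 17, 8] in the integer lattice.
189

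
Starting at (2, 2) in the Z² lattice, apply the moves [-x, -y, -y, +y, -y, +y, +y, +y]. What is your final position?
(1, 3)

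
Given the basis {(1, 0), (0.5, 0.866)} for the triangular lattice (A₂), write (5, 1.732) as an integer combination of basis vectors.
4b₁ + 2b₂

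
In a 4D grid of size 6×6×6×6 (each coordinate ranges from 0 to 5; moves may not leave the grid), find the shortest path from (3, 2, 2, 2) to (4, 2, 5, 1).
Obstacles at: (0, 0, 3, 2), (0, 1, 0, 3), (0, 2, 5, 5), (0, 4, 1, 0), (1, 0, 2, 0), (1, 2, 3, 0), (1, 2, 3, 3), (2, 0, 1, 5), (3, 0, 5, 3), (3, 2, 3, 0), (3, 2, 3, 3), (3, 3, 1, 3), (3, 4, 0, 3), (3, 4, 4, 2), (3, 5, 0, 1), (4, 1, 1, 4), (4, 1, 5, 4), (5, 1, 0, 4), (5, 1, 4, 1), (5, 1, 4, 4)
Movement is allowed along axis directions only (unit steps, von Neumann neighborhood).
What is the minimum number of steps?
5
(one shortest path: (3, 2, 2, 2) → (4, 2, 2, 2) → (4, 2, 3, 2) → (4, 2, 4, 2) → (4, 2, 5, 2) → (4, 2, 5, 1))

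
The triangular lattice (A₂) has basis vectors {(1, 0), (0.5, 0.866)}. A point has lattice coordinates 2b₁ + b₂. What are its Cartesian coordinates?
(2.5, 0.866)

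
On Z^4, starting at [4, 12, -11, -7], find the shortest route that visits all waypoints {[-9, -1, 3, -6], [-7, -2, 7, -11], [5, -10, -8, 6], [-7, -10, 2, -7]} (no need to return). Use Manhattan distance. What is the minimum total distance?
99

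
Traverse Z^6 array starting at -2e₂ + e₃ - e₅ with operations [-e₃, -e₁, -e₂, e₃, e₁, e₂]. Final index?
(0, -2, 1, 0, -1, 0)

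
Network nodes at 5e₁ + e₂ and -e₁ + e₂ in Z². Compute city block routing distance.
6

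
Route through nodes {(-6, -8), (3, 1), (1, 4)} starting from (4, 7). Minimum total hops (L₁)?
29
(one optimal route: (4, 7) → (1, 4) → (3, 1) → (-6, -8))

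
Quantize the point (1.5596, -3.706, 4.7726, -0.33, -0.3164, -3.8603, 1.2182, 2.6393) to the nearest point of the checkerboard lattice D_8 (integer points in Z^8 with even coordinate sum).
(1, -4, 5, 0, 0, -4, 1, 3)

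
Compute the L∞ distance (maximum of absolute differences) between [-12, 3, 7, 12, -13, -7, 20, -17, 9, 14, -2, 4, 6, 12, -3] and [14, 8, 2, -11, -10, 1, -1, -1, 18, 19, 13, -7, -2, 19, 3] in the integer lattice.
26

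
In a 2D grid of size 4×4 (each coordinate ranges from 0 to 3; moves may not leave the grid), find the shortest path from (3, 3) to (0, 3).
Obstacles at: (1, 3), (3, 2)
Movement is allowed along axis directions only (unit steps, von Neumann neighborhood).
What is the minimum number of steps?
5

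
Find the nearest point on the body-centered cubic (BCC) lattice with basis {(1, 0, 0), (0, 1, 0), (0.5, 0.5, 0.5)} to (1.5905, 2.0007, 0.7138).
(2, 2, 1)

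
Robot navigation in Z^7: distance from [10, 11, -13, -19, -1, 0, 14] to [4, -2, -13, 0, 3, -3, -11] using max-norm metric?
25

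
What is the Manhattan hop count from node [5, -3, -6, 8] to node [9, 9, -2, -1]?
29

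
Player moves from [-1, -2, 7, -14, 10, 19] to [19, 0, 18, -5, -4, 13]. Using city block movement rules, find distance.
62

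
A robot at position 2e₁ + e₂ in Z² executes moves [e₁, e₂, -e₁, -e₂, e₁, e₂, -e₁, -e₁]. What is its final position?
(1, 2)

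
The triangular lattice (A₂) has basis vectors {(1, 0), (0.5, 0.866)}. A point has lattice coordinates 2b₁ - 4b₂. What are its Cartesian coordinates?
(0, -3.464)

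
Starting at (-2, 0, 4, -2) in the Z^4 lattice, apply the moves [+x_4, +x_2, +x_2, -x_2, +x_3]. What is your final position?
(-2, 1, 5, -1)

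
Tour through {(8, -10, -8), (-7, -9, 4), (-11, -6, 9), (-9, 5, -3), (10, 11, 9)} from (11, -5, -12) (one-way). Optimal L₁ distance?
114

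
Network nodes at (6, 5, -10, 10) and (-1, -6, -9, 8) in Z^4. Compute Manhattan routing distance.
21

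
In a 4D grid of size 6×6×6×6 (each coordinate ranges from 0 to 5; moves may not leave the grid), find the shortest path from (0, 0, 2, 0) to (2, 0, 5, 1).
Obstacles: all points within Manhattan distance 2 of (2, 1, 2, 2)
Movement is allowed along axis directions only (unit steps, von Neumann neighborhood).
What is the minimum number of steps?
6
(one shortest path: (0, 0, 2, 0) → (1, 0, 2, 0) → (2, 0, 2, 0) → (2, 0, 3, 0) → (2, 0, 4, 0) → (2, 0, 5, 0) → (2, 0, 5, 1))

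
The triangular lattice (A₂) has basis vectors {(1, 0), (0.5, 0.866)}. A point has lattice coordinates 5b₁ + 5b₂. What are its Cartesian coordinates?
(7.5, 4.33)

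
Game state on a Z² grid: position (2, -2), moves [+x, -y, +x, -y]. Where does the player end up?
(4, -4)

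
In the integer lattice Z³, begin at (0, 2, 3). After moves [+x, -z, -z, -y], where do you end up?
(1, 1, 1)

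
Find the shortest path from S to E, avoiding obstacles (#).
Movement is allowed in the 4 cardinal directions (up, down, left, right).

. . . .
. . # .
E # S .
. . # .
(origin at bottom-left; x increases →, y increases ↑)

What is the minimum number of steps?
8
(one shortest path: (2, 1) → (3, 1) → (3, 2) → (3, 3) → (2, 3) → (1, 3) → (0, 3) → (0, 2) → (0, 1))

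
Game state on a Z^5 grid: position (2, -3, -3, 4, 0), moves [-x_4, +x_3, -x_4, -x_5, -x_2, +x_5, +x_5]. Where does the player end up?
(2, -4, -2, 2, 1)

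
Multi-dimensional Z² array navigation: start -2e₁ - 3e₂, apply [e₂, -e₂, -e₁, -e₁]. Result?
(-4, -3)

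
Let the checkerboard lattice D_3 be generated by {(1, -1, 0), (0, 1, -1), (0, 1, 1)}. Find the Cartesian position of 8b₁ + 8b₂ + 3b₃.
(8, 3, -5)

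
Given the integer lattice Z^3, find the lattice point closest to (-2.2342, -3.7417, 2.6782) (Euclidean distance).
(-2, -4, 3)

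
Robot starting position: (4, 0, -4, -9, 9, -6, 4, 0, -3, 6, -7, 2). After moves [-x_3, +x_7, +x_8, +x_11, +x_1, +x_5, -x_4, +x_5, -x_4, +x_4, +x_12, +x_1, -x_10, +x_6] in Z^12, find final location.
(6, 0, -5, -10, 11, -5, 5, 1, -3, 5, -6, 3)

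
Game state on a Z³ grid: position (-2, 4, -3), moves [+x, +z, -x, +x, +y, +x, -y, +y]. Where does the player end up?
(0, 5, -2)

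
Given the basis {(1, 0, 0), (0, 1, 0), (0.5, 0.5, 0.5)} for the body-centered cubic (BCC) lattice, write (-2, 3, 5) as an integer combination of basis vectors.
-7b₁ - 2b₂ + 10b₃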